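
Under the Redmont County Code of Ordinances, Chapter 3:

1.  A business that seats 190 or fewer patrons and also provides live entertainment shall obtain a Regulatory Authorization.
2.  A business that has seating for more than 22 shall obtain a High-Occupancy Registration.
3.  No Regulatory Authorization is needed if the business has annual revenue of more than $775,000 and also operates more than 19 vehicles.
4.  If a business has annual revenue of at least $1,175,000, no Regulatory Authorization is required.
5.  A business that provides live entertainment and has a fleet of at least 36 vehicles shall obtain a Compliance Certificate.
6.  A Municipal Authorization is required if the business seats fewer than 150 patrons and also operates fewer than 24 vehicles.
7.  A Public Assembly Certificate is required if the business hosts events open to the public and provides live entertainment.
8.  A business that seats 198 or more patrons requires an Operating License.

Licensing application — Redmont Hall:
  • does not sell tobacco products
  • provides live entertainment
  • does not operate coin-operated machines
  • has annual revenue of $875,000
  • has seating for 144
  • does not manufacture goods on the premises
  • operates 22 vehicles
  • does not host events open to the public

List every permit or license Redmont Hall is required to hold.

High-Occupancy Registration, Municipal Authorization

1. seating 144 ≤ 190; provides live entertainment → Regulatory Authorization required.
2. seating 144 > 22 → High-Occupancy Registration required.
3. revenue $875,000 > $775,000; vehicles 22 > 19 → exempt from Regulatory Authorization.
4. revenue $875,000 < $1,175,000 → Regulatory Authorization exemption does not apply.
5. provides live entertainment; vehicles 22 < 36 → Compliance Certificate not required.
6. seating 144 < 150; vehicles 22 < 24 → Municipal Authorization required.
7. does not host events open to the public; provides live entertainment → Public Assembly Certificate not required.
8. seating 144 < 198 → Operating License not required.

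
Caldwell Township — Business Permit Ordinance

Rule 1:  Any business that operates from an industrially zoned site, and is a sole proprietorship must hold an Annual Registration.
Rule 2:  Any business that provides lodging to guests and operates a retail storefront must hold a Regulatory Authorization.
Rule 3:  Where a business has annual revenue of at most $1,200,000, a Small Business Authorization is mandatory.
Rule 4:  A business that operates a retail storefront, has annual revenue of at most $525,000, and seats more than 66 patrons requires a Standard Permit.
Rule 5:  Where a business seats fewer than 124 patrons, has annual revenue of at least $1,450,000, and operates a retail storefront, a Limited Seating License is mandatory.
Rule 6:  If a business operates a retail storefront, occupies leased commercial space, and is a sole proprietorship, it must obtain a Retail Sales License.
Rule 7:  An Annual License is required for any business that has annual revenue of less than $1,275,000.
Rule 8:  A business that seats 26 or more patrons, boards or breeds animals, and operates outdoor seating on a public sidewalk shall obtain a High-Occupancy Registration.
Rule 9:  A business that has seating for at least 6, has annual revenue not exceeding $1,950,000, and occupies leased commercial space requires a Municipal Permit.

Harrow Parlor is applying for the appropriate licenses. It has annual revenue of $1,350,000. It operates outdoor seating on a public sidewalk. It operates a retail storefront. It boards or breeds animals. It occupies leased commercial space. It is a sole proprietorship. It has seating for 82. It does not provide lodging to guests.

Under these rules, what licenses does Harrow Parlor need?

High-Occupancy Registration, Municipal Permit, Retail Sales License

Rule 1: occupies leased commercial space (not: operates from an industrially zoned site); is a sole proprietorship → Annual Registration not required.
Rule 2: does not provide lodging to guests; operates a retail storefront → Regulatory Authorization not required.
Rule 3: revenue $1,350,000 > $1,200,000 → Small Business Authorization not required.
Rule 4: operates a retail storefront; revenue $1,350,000 > $525,000; seating 82 > 66 → Standard Permit not required.
Rule 5: seating 82 < 124; revenue $1,350,000 < $1,450,000; operates a retail storefront → Limited Seating License not required.
Rule 6: operates a retail storefront; occupies leased commercial space; is a sole proprietorship → Retail Sales License required.
Rule 7: revenue $1,350,000 ≥ $1,275,000 → Annual License not required.
Rule 8: seating 82 ≥ 26; boards or breeds animals; operates outdoor seating on a public sidewalk → High-Occupancy Registration required.
Rule 9: seating 82 ≥ 6; revenue $1,350,000 ≤ $1,950,000; occupies leased commercial space → Municipal Permit required.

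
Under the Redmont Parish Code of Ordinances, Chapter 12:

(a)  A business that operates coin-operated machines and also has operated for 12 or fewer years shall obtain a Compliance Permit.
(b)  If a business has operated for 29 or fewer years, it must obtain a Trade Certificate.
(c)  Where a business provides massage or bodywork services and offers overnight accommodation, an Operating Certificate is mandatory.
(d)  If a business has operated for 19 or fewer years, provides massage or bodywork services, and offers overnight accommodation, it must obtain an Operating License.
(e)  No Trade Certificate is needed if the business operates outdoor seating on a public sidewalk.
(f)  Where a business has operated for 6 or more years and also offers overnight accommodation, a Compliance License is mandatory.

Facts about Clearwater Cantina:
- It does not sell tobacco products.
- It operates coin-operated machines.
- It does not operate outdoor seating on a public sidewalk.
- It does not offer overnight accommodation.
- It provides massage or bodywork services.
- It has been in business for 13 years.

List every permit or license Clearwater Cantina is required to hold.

Trade Certificate

(a) operates coin-operated machines; years in business 13 > 12 → Compliance Permit not required.
(b) years in business 13 ≤ 29 → Trade Certificate required.
(c) provides massage or bodywork services; does not offer overnight accommodation → Operating Certificate not required.
(d) years in business 13 ≤ 19; provides massage or bodywork services; does not offer overnight accommodation → Operating License not required.
(e) does not operate outdoor seating on a public sidewalk → Trade Certificate exemption does not apply.
(f) years in business 13 ≥ 6; does not offer overnight accommodation → Compliance License not required.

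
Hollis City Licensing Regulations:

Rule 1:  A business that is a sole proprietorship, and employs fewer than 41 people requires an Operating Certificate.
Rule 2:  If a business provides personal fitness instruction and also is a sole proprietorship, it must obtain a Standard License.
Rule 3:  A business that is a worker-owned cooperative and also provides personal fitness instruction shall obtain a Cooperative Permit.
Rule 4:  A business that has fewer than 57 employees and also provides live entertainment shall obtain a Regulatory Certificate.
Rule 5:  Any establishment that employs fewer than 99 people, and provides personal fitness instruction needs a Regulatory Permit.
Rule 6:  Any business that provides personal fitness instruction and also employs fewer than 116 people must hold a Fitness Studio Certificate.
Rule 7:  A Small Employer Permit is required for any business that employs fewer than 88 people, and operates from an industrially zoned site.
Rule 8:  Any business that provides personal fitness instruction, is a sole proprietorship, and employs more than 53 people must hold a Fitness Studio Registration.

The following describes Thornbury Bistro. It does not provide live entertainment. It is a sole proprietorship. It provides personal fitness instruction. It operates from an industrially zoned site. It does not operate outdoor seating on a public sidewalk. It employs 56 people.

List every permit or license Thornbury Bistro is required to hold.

Rule 1: is a sole proprietorship; employees 56 ≥ 41 → Operating Certificate not required.
Rule 2: provides personal fitness instruction; is a sole proprietorship → Standard License required.
Rule 3: is a sole proprietorship (not: is a worker-owned cooperative); provides personal fitness instruction → Cooperative Permit not required.
Rule 4: employees 56 < 57; does not provide live entertainment → Regulatory Certificate not required.
Rule 5: employees 56 < 99; provides personal fitness instruction → Regulatory Permit required.
Rule 6: provides personal fitness instruction; employees 56 < 116 → Fitness Studio Certificate required.
Rule 7: employees 56 < 88; operates from an industrially zoned site → Small Employer Permit required.
Rule 8: provides personal fitness instruction; is a sole proprietorship; employees 56 > 53 → Fitness Studio Registration required.

Fitness Studio Certificate, Fitness Studio Registration, Regulatory Permit, Small Employer Permit, Standard License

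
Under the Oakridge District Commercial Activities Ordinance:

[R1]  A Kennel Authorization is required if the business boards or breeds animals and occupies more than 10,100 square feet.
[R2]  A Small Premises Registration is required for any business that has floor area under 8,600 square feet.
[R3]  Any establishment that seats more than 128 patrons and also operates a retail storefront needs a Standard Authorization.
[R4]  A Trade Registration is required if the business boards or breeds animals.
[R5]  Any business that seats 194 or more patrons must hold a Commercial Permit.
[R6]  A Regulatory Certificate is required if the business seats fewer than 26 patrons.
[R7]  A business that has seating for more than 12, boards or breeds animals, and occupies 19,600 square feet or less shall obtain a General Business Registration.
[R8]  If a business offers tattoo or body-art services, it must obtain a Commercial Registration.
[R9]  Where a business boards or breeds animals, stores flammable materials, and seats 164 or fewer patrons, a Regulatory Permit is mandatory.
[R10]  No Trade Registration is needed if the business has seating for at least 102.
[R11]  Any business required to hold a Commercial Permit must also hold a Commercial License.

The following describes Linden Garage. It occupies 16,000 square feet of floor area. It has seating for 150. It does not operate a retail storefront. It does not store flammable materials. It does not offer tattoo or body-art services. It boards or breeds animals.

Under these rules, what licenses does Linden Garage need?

General Business Registration, Kennel Authorization

[R1] boards or breeds animals; floor area 16,000 square feet > 10,100 square feet → Kennel Authorization required.
[R2] floor area 16,000 square feet ≥ 8,600 square feet → Small Premises Registration not required.
[R3] seating 150 > 128; does not operate a retail storefront → Standard Authorization not required.
[R4] boards or breeds animals → Trade Registration required.
[R5] seating 150 < 194 → Commercial Permit not required.
[R6] seating 150 ≥ 26 → Regulatory Certificate not required.
[R7] seating 150 > 12; boards or breeds animals; floor area 16,000 square feet ≤ 19,600 square feet → General Business Registration required.
[R8] does not offer tattoo or body-art services → Commercial Registration not required.
[R9] boards or breeds animals; does not store flammable materials; seating 150 ≤ 164 → Regulatory Permit not required.
[R10] seating 150 ≥ 102 → exempt from Trade Registration.
[R11] Commercial Permit is not required → no effect.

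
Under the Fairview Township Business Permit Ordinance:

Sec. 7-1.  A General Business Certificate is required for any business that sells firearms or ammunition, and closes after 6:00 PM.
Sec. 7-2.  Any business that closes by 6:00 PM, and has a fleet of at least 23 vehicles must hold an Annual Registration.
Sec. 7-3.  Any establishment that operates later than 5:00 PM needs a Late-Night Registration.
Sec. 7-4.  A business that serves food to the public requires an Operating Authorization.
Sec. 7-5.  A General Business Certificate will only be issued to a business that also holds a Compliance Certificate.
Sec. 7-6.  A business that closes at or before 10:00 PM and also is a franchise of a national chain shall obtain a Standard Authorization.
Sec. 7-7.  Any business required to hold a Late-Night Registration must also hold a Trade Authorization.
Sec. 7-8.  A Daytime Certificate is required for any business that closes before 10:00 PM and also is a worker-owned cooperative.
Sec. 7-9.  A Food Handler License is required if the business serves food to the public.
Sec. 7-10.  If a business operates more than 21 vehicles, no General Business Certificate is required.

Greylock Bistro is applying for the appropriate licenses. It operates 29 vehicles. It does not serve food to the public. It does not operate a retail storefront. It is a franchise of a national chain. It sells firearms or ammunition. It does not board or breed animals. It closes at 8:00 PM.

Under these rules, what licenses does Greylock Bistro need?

Sec. 7-1. sells firearms or ammunition; closes 8:00 PM, after 6:00 PM → General Business Certificate required.
Sec. 7-2. closes 8:00 PM, after 6:00 PM; vehicles 29 ≥ 23 → Annual Registration not required.
Sec. 7-3. closes 8:00 PM, after 5:00 PM → Late-Night Registration required.
Sec. 7-4. does not serve food to the public → Operating Authorization not required.
Sec. 7-5. General Business Certificate is not required → no effect.
Sec. 7-6. closes 8:00 PM, at/before 10:00 PM; is a franchise of a national chain → Standard Authorization required.
Sec. 7-7. Late-Night Registration is required → Trade Authorization also required.
Sec. 7-8. closes 8:00 PM, at/before 10:00 PM; is a franchise of a national chain (not: is a worker-owned cooperative) → Daytime Certificate not required.
Sec. 7-9. does not serve food to the public → Food Handler License not required.
Sec. 7-10. vehicles 29 > 21 → exempt from General Business Certificate.

Late-Night Registration, Standard Authorization, Trade Authorization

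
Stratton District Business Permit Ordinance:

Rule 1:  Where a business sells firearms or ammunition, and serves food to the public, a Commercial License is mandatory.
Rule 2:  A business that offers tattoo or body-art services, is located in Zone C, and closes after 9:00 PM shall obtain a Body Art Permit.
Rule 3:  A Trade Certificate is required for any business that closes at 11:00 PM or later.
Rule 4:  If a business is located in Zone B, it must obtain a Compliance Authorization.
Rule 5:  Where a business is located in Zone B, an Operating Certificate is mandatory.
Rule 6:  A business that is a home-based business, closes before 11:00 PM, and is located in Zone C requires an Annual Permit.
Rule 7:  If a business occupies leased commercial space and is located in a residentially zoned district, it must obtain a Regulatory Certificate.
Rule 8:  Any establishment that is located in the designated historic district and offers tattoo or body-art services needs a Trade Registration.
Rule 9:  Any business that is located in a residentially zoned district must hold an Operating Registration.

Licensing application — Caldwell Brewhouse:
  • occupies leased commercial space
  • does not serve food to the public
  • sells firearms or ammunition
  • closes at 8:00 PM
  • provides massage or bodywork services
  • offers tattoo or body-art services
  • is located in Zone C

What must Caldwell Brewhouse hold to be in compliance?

None

Rule 1: sells firearms or ammunition; does not serve food to the public → Commercial License not required.
Rule 2: offers tattoo or body-art services; is located in Zone C; closes 8:00 PM, at/before 9:00 PM → Body Art Permit not required.
Rule 3: closes 8:00 PM, at/before 11:00 PM → Trade Certificate not required.
Rule 4: is located in Zone C (not: is located in Zone B) → Compliance Authorization not required.
Rule 5: is located in Zone C (not: is located in Zone B) → Operating Certificate not required.
Rule 6: occupies leased commercial space (not: is a home-based business); closes 8:00 PM, at/before 11:00 PM; is located in Zone C → Annual Permit not required.
Rule 7: occupies leased commercial space; is located in Zone C (not: is located in a residentially zoned district) → Regulatory Certificate not required.
Rule 8: is located in Zone C (not: is located in the designated historic district); offers tattoo or body-art services → Trade Registration not required.
Rule 9: is located in Zone C (not: is located in a residentially zoned district) → Operating Registration not required.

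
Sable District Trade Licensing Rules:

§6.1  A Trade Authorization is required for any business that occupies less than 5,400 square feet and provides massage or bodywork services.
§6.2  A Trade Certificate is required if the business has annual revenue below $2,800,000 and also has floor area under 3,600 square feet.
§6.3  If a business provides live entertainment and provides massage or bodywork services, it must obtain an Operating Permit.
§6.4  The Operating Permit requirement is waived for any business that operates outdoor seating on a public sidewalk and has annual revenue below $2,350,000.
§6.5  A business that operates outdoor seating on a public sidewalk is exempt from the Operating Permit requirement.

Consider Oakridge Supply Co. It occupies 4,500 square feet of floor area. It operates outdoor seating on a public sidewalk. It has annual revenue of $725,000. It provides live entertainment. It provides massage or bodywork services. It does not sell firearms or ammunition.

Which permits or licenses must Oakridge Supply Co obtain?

§6.1 floor area 4,500 square feet < 5,400 square feet; provides massage or bodywork services → Trade Authorization required.
§6.2 revenue $725,000 < $2,800,000; floor area 4,500 square feet ≥ 3,600 square feet → Trade Certificate not required.
§6.3 provides live entertainment; provides massage or bodywork services → Operating Permit required.
§6.4 operates outdoor seating on a public sidewalk; revenue $725,000 < $2,350,000 → exempt from Operating Permit.
§6.5 operates outdoor seating on a public sidewalk → exempt from Operating Permit.

Trade Authorization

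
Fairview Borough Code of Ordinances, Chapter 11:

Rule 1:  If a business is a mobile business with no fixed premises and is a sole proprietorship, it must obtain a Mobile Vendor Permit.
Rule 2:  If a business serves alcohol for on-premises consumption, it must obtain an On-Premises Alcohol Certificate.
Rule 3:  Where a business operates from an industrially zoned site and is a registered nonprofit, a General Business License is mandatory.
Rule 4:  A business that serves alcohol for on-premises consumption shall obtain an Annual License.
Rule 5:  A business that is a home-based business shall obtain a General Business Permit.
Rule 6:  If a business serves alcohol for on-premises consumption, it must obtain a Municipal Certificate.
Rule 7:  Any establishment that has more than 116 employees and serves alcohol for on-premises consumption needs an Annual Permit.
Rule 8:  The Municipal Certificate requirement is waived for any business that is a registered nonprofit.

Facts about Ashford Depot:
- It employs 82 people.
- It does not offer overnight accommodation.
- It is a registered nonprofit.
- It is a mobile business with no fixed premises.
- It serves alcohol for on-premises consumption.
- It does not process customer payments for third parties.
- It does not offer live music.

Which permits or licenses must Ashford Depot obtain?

Annual License, On-Premises Alcohol Certificate

Rule 1: is a mobile business with no fixed premises; is a registered nonprofit (not: is a sole proprietorship) → Mobile Vendor Permit not required.
Rule 2: serves alcohol for on-premises consumption → On-Premises Alcohol Certificate required.
Rule 3: is a mobile business with no fixed premises (not: operates from an industrially zoned site); is a registered nonprofit → General Business License not required.
Rule 4: serves alcohol for on-premises consumption → Annual License required.
Rule 5: is a mobile business with no fixed premises (not: is a home-based business) → General Business Permit not required.
Rule 6: serves alcohol for on-premises consumption → Municipal Certificate required.
Rule 7: employees 82 ≤ 116; serves alcohol for on-premises consumption → Annual Permit not required.
Rule 8: is a registered nonprofit → exempt from Municipal Certificate.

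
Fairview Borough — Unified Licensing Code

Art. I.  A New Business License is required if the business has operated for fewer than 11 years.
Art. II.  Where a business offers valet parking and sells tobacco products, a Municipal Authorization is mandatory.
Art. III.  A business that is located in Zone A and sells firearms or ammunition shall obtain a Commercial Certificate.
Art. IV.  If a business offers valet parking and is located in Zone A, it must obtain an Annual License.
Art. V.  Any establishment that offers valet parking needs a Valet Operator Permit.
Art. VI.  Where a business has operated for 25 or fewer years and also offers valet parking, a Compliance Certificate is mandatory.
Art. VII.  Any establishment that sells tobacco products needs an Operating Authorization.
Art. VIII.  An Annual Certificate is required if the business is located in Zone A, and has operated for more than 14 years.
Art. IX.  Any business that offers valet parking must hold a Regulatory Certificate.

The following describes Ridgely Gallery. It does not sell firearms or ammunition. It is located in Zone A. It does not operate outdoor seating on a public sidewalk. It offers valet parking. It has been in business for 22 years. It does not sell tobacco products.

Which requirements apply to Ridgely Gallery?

Art. I. years in business 22 ≥ 11 → New Business License not required.
Art. II. offers valet parking; does not sell tobacco products → Municipal Authorization not required.
Art. III. is located in Zone A; does not sell firearms or ammunition → Commercial Certificate not required.
Art. IV. offers valet parking; is located in Zone A → Annual License required.
Art. V. offers valet parking → Valet Operator Permit required.
Art. VI. years in business 22 ≤ 25; offers valet parking → Compliance Certificate required.
Art. VII. does not sell tobacco products → Operating Authorization not required.
Art. VIII. is located in Zone A; years in business 22 > 14 → Annual Certificate required.
Art. IX. offers valet parking → Regulatory Certificate required.

Annual Certificate, Annual License, Compliance Certificate, Regulatory Certificate, Valet Operator Permit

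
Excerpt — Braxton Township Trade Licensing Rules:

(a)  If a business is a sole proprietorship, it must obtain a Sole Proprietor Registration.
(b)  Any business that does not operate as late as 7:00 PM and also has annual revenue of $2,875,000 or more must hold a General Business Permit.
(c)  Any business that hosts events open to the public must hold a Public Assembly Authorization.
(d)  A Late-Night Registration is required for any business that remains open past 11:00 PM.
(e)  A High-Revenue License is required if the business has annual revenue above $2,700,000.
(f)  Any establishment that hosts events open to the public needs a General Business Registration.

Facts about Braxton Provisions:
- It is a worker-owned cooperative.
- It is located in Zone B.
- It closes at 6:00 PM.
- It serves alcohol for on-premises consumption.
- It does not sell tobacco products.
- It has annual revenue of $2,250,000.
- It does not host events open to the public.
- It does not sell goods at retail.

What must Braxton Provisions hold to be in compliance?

None

(a) is a worker-owned cooperative (not: is a sole proprietorship) → Sole Proprietor Registration not required.
(b) closes 6:00 PM, at/before 7:00 PM; revenue $2,250,000 < $2,875,000 → General Business Permit not required.
(c) does not host events open to the public → Public Assembly Authorization not required.
(d) closes 6:00 PM, at/before 11:00 PM → Late-Night Registration not required.
(e) revenue $2,250,000 ≤ $2,700,000 → High-Revenue License not required.
(f) does not host events open to the public → General Business Registration not required.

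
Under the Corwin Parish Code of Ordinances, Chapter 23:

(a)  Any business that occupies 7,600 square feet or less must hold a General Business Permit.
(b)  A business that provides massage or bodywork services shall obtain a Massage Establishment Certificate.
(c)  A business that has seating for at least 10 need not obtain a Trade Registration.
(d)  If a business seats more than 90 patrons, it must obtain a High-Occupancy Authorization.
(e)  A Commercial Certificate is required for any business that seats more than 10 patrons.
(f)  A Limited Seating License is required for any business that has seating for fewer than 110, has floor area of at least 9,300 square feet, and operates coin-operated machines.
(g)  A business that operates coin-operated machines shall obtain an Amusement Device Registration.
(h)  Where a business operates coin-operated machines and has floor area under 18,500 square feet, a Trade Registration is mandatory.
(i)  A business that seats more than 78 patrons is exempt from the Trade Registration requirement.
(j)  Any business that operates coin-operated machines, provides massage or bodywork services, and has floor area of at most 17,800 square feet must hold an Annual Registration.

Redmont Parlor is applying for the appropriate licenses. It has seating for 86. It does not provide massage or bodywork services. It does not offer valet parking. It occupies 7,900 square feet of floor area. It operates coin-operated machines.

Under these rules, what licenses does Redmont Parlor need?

Amusement Device Registration, Commercial Certificate

(a) floor area 7,900 square feet > 7,600 square feet → General Business Permit not required.
(b) does not provide massage or bodywork services → Massage Establishment Certificate not required.
(c) seating 86 ≥ 10 → exempt from Trade Registration.
(d) seating 86 ≤ 90 → High-Occupancy Authorization not required.
(e) seating 86 > 10 → Commercial Certificate required.
(f) seating 86 < 110; floor area 7,900 square feet < 9,300 square feet; operates coin-operated machines → Limited Seating License not required.
(g) operates coin-operated machines → Amusement Device Registration required.
(h) operates coin-operated machines; floor area 7,900 square feet < 18,500 square feet → Trade Registration required.
(i) seating 86 > 78 → exempt from Trade Registration.
(j) operates coin-operated machines; does not provide massage or bodywork services; floor area 7,900 square feet ≤ 17,800 square feet → Annual Registration not required.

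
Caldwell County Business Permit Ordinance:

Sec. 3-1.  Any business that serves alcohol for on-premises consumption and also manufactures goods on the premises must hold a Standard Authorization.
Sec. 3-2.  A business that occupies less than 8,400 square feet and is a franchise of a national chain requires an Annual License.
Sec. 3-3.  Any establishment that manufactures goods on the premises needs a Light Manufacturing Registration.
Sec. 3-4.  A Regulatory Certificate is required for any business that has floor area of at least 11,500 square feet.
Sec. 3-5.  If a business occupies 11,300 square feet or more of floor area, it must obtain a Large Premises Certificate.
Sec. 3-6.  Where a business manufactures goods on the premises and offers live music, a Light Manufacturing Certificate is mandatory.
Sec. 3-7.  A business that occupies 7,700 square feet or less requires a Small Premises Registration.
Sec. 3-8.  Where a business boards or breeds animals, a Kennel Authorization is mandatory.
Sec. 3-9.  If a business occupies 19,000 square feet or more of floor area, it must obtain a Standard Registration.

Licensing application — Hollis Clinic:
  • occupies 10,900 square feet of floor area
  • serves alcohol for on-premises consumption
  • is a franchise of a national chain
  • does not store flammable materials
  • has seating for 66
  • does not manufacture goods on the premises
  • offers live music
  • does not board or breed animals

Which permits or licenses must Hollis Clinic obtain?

None

Sec. 3-1. serves alcohol for on-premises consumption; does not manufacture goods on the premises → Standard Authorization not required.
Sec. 3-2. floor area 10,900 square feet ≥ 8,400 square feet; is a franchise of a national chain → Annual License not required.
Sec. 3-3. does not manufacture goods on the premises → Light Manufacturing Registration not required.
Sec. 3-4. floor area 10,900 square feet < 11,500 square feet → Regulatory Certificate not required.
Sec. 3-5. floor area 10,900 square feet < 11,300 square feet → Large Premises Certificate not required.
Sec. 3-6. does not manufacture goods on the premises; offers live music → Light Manufacturing Certificate not required.
Sec. 3-7. floor area 10,900 square feet > 7,700 square feet → Small Premises Registration not required.
Sec. 3-8. does not board or breed animals → Kennel Authorization not required.
Sec. 3-9. floor area 10,900 square feet < 19,000 square feet → Standard Registration not required.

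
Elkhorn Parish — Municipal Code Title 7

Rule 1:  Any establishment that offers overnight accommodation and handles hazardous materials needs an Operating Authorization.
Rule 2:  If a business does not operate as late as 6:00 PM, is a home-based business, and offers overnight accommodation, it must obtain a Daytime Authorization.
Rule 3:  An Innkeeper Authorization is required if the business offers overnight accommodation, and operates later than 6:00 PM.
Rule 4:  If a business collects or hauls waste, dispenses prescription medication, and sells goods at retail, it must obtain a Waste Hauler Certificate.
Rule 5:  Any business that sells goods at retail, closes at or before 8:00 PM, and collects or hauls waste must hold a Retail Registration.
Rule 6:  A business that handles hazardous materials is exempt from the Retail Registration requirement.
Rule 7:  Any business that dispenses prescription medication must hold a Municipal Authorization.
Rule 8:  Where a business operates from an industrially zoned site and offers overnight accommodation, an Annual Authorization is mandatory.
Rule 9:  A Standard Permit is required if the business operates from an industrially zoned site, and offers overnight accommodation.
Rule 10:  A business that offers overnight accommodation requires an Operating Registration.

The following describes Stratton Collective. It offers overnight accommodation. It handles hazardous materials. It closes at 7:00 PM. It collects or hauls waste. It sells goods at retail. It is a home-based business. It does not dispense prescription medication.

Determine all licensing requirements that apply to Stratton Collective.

Innkeeper Authorization, Operating Authorization, Operating Registration

Rule 1: offers overnight accommodation; handles hazardous materials → Operating Authorization required.
Rule 2: closes 7:00 PM, after 6:00 PM; is a home-based business; offers overnight accommodation → Daytime Authorization not required.
Rule 3: offers overnight accommodation; closes 7:00 PM, after 6:00 PM → Innkeeper Authorization required.
Rule 4: collects or hauls waste; does not dispense prescription medication; sells goods at retail → Waste Hauler Certificate not required.
Rule 5: sells goods at retail; closes 7:00 PM, at/before 8:00 PM; collects or hauls waste → Retail Registration required.
Rule 6: handles hazardous materials → exempt from Retail Registration.
Rule 7: does not dispense prescription medication → Municipal Authorization not required.
Rule 8: is a home-based business (not: operates from an industrially zoned site); offers overnight accommodation → Annual Authorization not required.
Rule 9: is a home-based business (not: operates from an industrially zoned site); offers overnight accommodation → Standard Permit not required.
Rule 10: offers overnight accommodation → Operating Registration required.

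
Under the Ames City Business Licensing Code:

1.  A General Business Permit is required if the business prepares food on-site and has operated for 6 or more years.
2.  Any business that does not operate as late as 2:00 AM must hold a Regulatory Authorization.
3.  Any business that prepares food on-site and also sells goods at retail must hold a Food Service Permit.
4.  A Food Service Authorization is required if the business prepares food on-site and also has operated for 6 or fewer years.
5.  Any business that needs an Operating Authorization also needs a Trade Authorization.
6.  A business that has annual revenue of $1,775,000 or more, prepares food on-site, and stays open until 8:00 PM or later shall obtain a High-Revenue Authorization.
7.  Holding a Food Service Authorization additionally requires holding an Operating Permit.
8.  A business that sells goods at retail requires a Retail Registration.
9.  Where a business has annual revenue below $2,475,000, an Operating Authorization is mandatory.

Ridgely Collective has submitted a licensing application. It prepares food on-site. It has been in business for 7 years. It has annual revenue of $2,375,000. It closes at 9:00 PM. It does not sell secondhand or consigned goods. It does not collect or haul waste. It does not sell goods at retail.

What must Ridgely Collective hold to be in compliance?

1. prepares food on-site; years in business 7 ≥ 6 → General Business Permit required.
2. closes 9:00 PM, at/before 2:00 AM → Regulatory Authorization required.
3. prepares food on-site; does not sell goods at retail → Food Service Permit not required.
4. prepares food on-site; years in business 7 > 6 → Food Service Authorization not required.
5. Operating Authorization is required → Trade Authorization also required.
6. revenue $2,375,000 ≥ $1,775,000; prepares food on-site; closes 9:00 PM, after 8:00 PM → High-Revenue Authorization required.
7. Food Service Authorization is not required → no effect.
8. does not sell goods at retail → Retail Registration not required.
9. revenue $2,375,000 < $2,475,000 → Operating Authorization required.

General Business Permit, High-Revenue Authorization, Operating Authorization, Regulatory Authorization, Trade Authorization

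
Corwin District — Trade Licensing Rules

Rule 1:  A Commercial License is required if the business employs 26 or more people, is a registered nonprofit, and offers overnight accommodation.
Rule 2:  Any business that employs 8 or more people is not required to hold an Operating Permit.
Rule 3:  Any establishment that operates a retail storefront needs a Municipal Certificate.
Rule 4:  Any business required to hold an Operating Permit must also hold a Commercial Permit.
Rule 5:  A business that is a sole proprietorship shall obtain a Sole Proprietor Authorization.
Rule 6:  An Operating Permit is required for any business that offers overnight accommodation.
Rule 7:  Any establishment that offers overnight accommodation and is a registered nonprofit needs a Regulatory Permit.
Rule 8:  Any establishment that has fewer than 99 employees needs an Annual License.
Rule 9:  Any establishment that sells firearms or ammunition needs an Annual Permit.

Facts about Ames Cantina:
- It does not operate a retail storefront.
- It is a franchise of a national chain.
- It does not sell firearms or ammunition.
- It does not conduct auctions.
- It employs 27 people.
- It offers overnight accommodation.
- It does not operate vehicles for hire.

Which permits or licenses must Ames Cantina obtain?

Rule 1: employees 27 ≥ 26; is a franchise of a national chain (not: is a registered nonprofit); offers overnight accommodation → Commercial License not required.
Rule 2: employees 27 ≥ 8 → exempt from Operating Permit.
Rule 3: does not operate a retail storefront → Municipal Certificate not required.
Rule 4: Operating Permit is not required → no effect.
Rule 5: is a franchise of a national chain (not: is a sole proprietorship) → Sole Proprietor Authorization not required.
Rule 6: offers overnight accommodation → Operating Permit required.
Rule 7: offers overnight accommodation; is a franchise of a national chain (not: is a registered nonprofit) → Regulatory Permit not required.
Rule 8: employees 27 < 99 → Annual License required.
Rule 9: does not sell firearms or ammunition → Annual Permit not required.

Annual License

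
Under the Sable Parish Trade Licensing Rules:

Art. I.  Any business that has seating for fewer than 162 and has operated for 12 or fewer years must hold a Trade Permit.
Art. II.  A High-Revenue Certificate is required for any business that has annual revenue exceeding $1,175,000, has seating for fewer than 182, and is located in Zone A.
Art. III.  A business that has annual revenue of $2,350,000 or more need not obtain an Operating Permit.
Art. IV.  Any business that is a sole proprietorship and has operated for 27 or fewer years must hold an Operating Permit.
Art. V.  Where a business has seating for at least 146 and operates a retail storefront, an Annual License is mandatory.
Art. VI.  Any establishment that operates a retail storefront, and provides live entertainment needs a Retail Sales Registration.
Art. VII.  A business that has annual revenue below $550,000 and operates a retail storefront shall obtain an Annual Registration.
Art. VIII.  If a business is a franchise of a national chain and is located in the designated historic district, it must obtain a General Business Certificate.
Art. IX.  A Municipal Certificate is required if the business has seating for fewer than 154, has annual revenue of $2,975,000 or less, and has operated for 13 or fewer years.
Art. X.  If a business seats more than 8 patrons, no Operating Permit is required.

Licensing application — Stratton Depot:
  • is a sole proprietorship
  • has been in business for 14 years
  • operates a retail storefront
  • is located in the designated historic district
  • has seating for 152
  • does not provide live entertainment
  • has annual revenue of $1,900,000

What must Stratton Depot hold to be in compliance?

Annual License

Art. I. seating 152 < 162; years in business 14 > 12 → Trade Permit not required.
Art. II. revenue $1,900,000 > $1,175,000; seating 152 < 182; is located in the designated historic district (not: is located in Zone A) → High-Revenue Certificate not required.
Art. III. revenue $1,900,000 < $2,350,000 → Operating Permit exemption does not apply.
Art. IV. is a sole proprietorship; years in business 14 ≤ 27 → Operating Permit required.
Art. V. seating 152 ≥ 146; operates a retail storefront → Annual License required.
Art. VI. operates a retail storefront; does not provide live entertainment → Retail Sales Registration not required.
Art. VII. revenue $1,900,000 ≥ $550,000; operates a retail storefront → Annual Registration not required.
Art. VIII. is a sole proprietorship (not: is a franchise of a national chain); is located in the designated historic district → General Business Certificate not required.
Art. IX. seating 152 < 154; revenue $1,900,000 ≤ $2,975,000; years in business 14 > 13 → Municipal Certificate not required.
Art. X. seating 152 > 8 → exempt from Operating Permit.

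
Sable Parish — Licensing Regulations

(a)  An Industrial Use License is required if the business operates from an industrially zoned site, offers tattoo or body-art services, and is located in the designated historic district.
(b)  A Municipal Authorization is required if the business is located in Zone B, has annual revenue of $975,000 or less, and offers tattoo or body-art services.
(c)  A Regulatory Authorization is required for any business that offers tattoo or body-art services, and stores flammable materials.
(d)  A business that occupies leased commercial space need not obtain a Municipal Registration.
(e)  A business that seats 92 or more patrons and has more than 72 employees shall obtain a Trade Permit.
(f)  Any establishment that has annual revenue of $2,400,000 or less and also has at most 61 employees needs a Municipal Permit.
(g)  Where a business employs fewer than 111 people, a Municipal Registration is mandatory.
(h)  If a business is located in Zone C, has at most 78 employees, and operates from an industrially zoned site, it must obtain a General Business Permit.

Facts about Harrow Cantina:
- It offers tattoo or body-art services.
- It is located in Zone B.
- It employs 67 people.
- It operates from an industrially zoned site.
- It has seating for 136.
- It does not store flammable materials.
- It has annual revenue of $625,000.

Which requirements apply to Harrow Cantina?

Municipal Authorization, Municipal Registration

(a) operates from an industrially zoned site; offers tattoo or body-art services; is located in Zone B (not: is located in the designated historic district) → Industrial Use License not required.
(b) is located in Zone B; revenue $625,000 ≤ $975,000; offers tattoo or body-art services → Municipal Authorization required.
(c) offers tattoo or body-art services; does not store flammable materials → Regulatory Authorization not required.
(d) operates from an industrially zoned site (not: occupies leased commercial space) → Municipal Registration exemption does not apply.
(e) seating 136 ≥ 92; employees 67 ≤ 72 → Trade Permit not required.
(f) revenue $625,000 ≤ $2,400,000; employees 67 > 61 → Municipal Permit not required.
(g) employees 67 < 111 → Municipal Registration required.
(h) is located in Zone B (not: is located in Zone C); employees 67 ≤ 78; operates from an industrially zoned site → General Business Permit not required.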